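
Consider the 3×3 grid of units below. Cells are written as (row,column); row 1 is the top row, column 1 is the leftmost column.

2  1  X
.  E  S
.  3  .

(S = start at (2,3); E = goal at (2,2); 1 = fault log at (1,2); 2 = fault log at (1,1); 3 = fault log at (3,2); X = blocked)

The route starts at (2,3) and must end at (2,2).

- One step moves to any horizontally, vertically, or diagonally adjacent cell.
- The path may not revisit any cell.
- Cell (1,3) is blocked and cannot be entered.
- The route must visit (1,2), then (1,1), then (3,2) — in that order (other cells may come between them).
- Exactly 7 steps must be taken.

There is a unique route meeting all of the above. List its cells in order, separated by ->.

The waypoints must appear in the order (1,2), (1,1), (3,2), with no cell reused.
Route from (2,3): up-left 1 to (1,2), left 1 to (1,1), down 2 to (3,1), right 2 to (3,3), up-left 1 to (2,2) — 7 moves in all.
Check: order respected (1 at step 1, 2 at step 2, 3 at step 5); 7 moves as required.

(2,3) -> (1,2) -> (1,1) -> (2,1) -> (3,1) -> (3,2) -> (3,3) -> (2,2)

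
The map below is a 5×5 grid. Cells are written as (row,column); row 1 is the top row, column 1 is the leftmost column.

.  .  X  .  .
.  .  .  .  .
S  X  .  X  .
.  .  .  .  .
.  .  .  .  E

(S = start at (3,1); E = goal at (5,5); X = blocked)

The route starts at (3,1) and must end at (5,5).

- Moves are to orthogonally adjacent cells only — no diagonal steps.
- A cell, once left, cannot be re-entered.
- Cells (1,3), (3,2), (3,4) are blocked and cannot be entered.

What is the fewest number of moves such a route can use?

The Manhattan distance from (3,1) to (5,5) is |3−5| + |1−5| = 6, so at least 6 moves are needed.
A route of 6 moves achieves this: (3,1) → (4,1) → (5,1) → (5,2) → (5,3) → (5,4) → (5,5).
Since 6 matches the lower bound, it is optimal.

6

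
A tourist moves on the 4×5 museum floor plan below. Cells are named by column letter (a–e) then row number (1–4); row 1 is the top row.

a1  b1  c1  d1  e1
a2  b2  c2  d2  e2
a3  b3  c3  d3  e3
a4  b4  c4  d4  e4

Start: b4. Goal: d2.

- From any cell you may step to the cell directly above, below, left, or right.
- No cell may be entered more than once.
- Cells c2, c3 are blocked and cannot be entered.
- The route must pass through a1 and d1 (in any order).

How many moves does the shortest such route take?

8

Any route passes through a1 and d1 in some order between b4 and d2. Summing Manhattan distances along each leg and taking the cheapest ordering (b4 → a1 → d1 → d2) gives a lower bound of 4 + 3 + 1 = 8 moves.
A route of 8 moves achieves this: b4 → b3 → b2 → a2 → a1 → b1 → c1 → d1 → d2.
Since 8 matches the lower bound, it is optimal.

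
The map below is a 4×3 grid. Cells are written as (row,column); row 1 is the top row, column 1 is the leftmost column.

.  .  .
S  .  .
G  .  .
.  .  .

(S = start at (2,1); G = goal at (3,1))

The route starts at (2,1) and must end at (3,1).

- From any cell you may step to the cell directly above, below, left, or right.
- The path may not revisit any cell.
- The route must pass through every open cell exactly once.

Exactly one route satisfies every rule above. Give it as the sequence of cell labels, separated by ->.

Need to visit all 12 open cells exactly once, starting at (2,1) and ending at (3,1).
Cell (1,1) has only two open neighbours ((2,1) and (1,2)), so the path must pass straight through it: one of those is the cell it's entered from and the other is where it exits.
Route from (2,1): up 1 to (1,1), right 2 to (1,3), down 1 to (2,3), left 1 to (2,2), down 1 to (3,2), right 1 to (3,3), down 1 to (4,3), left 2 to (4,1), up 1 to (3,1) — 11 moves in all.
Check: all 12 open cells covered.

(2,1) -> (1,1) -> (1,2) -> (1,3) -> (2,3) -> (2,2) -> (3,2) -> (3,3) -> (4,3) -> (4,2) -> (4,1) -> (3,1)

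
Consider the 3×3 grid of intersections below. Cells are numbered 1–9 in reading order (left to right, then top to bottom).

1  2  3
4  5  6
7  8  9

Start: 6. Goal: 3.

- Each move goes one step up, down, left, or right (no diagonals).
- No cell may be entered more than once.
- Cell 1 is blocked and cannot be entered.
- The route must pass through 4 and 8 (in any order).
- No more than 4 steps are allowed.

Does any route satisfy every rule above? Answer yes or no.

no

Even ignoring the no-revisit rule, getting from 6 to 3, taking the cheapest ordering 6 → 4 → 8 → 3 needs at least 2 + 2 + 3 = 7 moves (Manhattan distance per leg), which exceeds the 4-move limit.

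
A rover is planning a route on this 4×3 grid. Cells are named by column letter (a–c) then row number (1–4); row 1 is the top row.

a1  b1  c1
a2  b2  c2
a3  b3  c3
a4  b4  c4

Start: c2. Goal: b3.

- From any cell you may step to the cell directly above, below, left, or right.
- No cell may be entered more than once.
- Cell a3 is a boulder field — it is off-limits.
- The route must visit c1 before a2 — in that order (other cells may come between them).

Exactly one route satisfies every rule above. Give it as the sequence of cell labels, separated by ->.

The waypoints must appear in the order c1, a2, with no cell reused.
Route from c2: up to c1, 2× left (reaching a1), down to a2, right to b2, down to b3 — 6 moves in all.
Check: order respected (c1 at step 1, a2 at step 4).

c2 -> c1 -> b1 -> a1 -> a2 -> b2 -> b3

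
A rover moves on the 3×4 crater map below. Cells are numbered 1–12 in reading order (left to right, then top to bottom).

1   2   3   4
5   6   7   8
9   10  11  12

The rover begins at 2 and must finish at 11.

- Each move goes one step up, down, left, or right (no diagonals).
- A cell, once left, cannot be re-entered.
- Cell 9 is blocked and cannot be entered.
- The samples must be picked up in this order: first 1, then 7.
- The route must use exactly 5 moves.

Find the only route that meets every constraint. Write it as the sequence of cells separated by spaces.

The waypoints must appear in the order 1, 7, with no cell reused.
Route from 2: left 1 to 1, down 1 to 5, right 2 to 7, down 1 to 11 — 5 moves in all.
Check: order respected (1 at step 1, 7 at step 4); 5 moves as required.

2 1 5 6 7 11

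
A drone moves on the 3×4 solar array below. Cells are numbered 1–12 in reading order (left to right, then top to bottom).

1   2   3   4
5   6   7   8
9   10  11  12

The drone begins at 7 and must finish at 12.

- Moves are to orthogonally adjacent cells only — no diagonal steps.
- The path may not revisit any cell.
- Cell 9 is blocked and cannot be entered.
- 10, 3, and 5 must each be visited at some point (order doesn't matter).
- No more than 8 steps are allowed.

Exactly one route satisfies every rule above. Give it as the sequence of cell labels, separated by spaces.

7 3 2 1 5 6 10 11 12

The budget equals the shortest possible length, so every move has to be on a shortest route through the required cells.
Route from 7: up 1 to 3, left 2 to 1, down 1 to 5, right 1 to 6, down 1 to 10, right 2 to 12 — 8 moves in all.
Check: all required cells visited; 8 ≤ 8 moves.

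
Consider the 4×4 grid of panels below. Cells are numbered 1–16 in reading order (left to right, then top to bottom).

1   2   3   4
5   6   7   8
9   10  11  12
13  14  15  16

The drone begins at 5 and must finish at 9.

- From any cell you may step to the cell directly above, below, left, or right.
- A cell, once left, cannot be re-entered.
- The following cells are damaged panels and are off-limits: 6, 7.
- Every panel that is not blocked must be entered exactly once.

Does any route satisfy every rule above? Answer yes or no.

One route that works: 5 → 1 → 2 → 3 → 4 → 8 → 12 → 16 → 15 → 11 → 10 → 14 → 13 → 9.

yes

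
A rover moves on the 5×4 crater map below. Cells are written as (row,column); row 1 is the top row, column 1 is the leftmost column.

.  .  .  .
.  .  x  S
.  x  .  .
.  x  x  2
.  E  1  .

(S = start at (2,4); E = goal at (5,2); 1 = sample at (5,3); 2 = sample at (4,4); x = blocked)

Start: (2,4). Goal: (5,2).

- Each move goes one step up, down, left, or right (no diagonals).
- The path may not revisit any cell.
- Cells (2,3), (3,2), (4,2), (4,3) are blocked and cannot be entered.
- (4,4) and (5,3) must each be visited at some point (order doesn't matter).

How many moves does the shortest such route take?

5

Any route passes through (4,4) and (5,3) in some order between (2,4) and (5,2). Summing Manhattan distances along each leg and taking the cheapest ordering ((2,4) → (4,4) → (5,3) → (5,2)) gives a lower bound of 2 + 2 + 1 = 5 moves.
A route of 5 moves achieves this: (2,4) → (3,4) → (4,4) → (5,4) → (5,3) → (5,2).
Since 5 matches the lower bound, it is optimal.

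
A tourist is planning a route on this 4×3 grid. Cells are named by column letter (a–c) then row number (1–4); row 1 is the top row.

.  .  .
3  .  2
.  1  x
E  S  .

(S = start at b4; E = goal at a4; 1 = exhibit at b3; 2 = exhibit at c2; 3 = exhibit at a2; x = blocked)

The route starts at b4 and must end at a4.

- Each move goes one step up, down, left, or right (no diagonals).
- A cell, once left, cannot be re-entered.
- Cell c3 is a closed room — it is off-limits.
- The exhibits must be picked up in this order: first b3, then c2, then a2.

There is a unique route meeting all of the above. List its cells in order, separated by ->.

b4 -> b3 -> b2 -> c2 -> c1 -> b1 -> a1 -> a2 -> a3 -> a4

The waypoints must appear in the order b3, c2, a2, with no cell reused.
Route from b4: 2× up (reaching b2), right to c2, up to c1, 2× left (reaching a1), 3× down (reaching a4) — 9 moves in all.
Check: order respected (1 at step 1, 2 at step 3, 3 at step 7).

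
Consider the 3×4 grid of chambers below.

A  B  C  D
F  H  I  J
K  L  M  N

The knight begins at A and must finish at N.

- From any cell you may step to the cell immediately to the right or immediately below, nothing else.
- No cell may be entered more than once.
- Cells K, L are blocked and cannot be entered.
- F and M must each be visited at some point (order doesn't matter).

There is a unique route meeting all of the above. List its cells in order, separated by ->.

A -> F -> H -> I -> M -> N

Moves only go right or down, so the column and row indices never decrease.
Route from A: down to F, 2× right (reaching I), down to M, right to N — 5 moves in all.
Check: all required cells visited.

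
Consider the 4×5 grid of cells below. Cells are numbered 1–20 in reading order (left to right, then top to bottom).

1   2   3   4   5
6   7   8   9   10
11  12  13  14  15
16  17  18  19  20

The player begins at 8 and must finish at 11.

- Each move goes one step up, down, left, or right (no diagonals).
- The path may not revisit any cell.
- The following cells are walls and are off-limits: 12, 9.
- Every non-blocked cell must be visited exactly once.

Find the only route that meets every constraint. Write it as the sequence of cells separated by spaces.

Need to visit all 18 open cells exactly once, starting at 8 and ending at 11.
Cell 16 has only two open neighbours (11 and 17), so the path must pass straight through it: one of those is the cell it's entered from and the other is where it exits.
Route from 8: 2× left (reaching 6), up to 1, 4× right (reaching 5), 3× down (reaching 20), left to 19, up to 14, left to 13, down to 18, 2× left (reaching 16), up to 11 — 17 moves in all.
Check: all 18 open cells covered.

8 7 6 1 2 3 4 5 10 15 20 19 14 13 18 17 16 11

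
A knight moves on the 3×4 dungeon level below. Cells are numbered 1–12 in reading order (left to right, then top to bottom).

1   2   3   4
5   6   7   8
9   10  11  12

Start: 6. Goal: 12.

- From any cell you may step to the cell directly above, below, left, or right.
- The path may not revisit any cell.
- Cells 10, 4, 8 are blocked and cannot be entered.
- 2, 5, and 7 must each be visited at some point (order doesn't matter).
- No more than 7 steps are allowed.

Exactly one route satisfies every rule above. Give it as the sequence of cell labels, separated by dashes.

6 - 5 - 1 - 2 - 3 - 7 - 11 - 12

The budget equals the shortest possible length, so every move has to be on a shortest route through the required cells.
Route from 6: left 1 to 5, up 1 to 1, right 2 to 3, down 2 to 11, right 1 to 12 — 7 moves in all.
Check: all required cells visited; 7 ≤ 7 moves.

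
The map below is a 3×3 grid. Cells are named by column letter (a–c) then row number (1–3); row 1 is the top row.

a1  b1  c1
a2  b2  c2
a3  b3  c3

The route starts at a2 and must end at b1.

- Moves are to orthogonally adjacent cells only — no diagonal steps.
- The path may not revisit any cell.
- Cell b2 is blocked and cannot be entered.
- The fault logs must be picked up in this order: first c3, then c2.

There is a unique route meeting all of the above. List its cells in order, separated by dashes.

The waypoints must appear in the order c3, c2, with no cell reused.
Route from a2: down 1 to a3, right 2 to c3, up 2 to c1, left 1 to b1 — 6 moves in all.
Check: order respected (c3 at step 3, c2 at step 4).

a2 - a3 - b3 - c3 - c2 - c1 - b1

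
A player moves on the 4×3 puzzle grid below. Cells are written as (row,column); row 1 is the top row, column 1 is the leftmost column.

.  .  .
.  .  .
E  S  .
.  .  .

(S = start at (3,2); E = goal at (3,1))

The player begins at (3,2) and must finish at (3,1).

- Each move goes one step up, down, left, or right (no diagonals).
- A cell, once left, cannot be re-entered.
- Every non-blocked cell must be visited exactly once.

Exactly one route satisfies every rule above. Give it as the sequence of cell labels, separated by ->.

Need to visit all 12 open cells exactly once, starting at (3,2) and ending at (3,1).
Cell (4,3) has only two open neighbours ((3,3) and (4,2)), so the path must pass straight through it: one of those is the cell it's entered from and the other is where it exits.
Route from (3,2): up 1 to (2,2), left 1 to (2,1), up 1 to (1,1), right 2 to (1,3), down 3 to (4,3), left 2 to (4,1), up 1 to (3,1) — 11 moves in all.
Check: all 12 open cells covered.

(3,2) -> (2,2) -> (2,1) -> (1,1) -> (1,2) -> (1,3) -> (2,3) -> (3,3) -> (4,3) -> (4,2) -> (4,1) -> (3,1)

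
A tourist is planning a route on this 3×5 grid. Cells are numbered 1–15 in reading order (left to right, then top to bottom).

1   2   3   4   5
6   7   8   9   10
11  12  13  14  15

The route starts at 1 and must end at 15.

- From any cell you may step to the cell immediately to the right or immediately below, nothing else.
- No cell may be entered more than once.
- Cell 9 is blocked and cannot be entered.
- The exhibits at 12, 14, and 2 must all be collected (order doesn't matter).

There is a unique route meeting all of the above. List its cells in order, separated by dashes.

1 - 2 - 7 - 12 - 13 - 14 - 15

Moves only go right or down, so the column and row indices never decrease.
Route from 1: right to 2, 2× down (reaching 12), 3× right (reaching 15) — 6 moves in all.
Check: all required cells visited.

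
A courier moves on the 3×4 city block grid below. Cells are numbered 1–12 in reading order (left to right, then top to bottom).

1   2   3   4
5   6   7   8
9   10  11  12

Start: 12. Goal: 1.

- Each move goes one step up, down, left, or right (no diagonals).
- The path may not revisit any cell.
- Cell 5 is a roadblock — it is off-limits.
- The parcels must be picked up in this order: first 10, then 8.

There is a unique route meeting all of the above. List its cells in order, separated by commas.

12, 11, 10, 6, 7, 8, 4, 3, 2, 1

The waypoints must appear in the order 10, 8, with no cell reused.
Route from 12: 2× left (reaching 10), up to 6, 2× right (reaching 8), up to 4, 3× left (reaching 1) — 9 moves in all.
Check: order respected (10 at step 2, 8 at step 5).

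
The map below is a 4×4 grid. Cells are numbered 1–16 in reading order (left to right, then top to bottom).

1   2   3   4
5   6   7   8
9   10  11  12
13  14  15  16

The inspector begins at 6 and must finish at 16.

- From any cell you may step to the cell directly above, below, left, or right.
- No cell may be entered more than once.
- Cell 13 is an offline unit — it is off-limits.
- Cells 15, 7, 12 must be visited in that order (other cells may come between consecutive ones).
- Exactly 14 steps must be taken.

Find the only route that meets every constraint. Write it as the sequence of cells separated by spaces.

6 2 1 5 9 10 14 15 11 7 3 4 8 12 16

The waypoints must appear in the order 15, 7, 12, with no cell reused.
Route from 6: up to 2, left to 1, 2× down (reaching 9), right to 10, down to 14, right to 15, 3× up (reaching 3), right to 4, 3× down (reaching 16) — 14 moves in all.
Check: order respected (15 at step 7, 7 at step 9, 12 at step 13); 14 moves as required.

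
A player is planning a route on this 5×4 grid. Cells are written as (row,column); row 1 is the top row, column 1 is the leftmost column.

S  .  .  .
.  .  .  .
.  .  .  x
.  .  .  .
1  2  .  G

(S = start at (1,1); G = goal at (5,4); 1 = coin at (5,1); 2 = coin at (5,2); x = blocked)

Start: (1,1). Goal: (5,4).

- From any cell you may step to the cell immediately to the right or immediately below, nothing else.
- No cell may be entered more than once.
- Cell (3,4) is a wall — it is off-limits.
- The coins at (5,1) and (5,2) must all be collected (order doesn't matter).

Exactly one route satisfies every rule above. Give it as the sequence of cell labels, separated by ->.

(1,1) -> (2,1) -> (3,1) -> (4,1) -> (5,1) -> (5,2) -> (5,3) -> (5,4)

Moves only go right or down, so the column and row indices never decrease.
Route from (1,1): down 4 to (5,1), right 3 to (5,4) — 7 moves in all.
Check: all required cells visited.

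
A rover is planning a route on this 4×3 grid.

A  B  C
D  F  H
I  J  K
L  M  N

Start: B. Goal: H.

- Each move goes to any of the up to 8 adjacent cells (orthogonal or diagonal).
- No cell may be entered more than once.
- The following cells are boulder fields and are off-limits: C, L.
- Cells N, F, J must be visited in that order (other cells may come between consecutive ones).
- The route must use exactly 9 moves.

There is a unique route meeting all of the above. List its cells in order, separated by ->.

The waypoints must appear in the order N, F, J, with no cell reused.
Route from B: left to A, 2× down (reaching I), down-right to M, right to N, up to K, up-left to F, down to J, up-right to H — 9 moves in all.
Check: order respected (N at step 5, F at step 7, J at step 8); 9 moves as required.

B -> A -> D -> I -> M -> N -> K -> F -> J -> H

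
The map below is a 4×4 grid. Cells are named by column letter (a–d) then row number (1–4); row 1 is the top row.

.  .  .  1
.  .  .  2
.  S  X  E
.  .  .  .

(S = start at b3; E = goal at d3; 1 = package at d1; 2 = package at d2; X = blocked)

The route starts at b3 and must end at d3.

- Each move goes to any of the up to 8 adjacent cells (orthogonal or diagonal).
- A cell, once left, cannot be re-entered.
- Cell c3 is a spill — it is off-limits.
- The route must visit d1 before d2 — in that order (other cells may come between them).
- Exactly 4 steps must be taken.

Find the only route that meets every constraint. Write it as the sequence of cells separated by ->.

b3 -> c2 -> d1 -> d2 -> d3

The waypoints must appear in the order d1, d2, with no cell reused.
Route from b3: up-right 2 to d1, down 2 to d3 — 4 moves in all.
Check: order respected (1 at step 2, 2 at step 3); 4 moves as required.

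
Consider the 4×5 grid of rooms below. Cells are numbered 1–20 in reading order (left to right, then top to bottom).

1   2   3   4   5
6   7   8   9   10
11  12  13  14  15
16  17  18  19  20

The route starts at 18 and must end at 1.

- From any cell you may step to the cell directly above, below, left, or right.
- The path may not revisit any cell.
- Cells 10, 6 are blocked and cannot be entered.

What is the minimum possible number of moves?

The Manhattan distance from 18 to 1 is |4−1| + |3−1| = 5, so at least 5 moves are needed.
A route of 5 moves achieves this: 18 → 13 → 8 → 3 → 2 → 1.
Since 5 matches the lower bound, it is optimal.

5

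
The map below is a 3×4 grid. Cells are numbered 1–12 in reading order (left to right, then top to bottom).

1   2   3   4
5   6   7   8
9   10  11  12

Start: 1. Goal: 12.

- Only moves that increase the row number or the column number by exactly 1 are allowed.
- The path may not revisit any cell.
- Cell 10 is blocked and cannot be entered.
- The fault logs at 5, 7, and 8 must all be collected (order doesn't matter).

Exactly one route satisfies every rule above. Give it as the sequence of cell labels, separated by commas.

1, 5, 6, 7, 8, 12

Moves only go right or down, so the column and row indices never decrease.
Route from 1: down 1 to 5, right 3 to 8, down 1 to 12 — 5 moves in all.
Check: all required cells visited.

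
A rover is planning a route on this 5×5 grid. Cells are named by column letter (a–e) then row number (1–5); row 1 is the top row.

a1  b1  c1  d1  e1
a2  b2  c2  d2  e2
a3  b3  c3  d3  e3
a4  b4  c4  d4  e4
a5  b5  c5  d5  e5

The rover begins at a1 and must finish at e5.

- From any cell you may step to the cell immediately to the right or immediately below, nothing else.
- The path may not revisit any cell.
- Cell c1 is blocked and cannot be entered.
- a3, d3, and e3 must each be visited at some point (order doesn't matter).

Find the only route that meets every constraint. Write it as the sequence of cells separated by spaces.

a1 a2 a3 b3 c3 d3 e3 e4 e5

Moves only go right or down, so the column and row indices never decrease.
Route from a1: 2× down (reaching a3), 4× right (reaching e3), 2× down (reaching e5) — 8 moves in all.
Check: all required cells visited.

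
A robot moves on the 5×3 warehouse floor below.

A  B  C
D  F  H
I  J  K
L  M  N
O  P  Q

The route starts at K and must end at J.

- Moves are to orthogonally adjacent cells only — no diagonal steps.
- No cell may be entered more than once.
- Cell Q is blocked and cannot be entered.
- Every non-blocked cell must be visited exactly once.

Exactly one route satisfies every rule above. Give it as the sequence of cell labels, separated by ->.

K -> N -> M -> P -> O -> L -> I -> D -> A -> B -> C -> H -> F -> J

Need to visit all 14 open cells exactly once, starting at K and ending at J.
Cell O has only two open neighbours (L and P), so the path must pass straight through it: one of those is the cell it's entered from and the other is where it exits.
Route from K: down to N, left to M, down to P, left to O, 4× up (reaching A), 2× right (reaching C), down to H, left to F, down to J — 13 moves in all.
Check: all 14 open cells covered.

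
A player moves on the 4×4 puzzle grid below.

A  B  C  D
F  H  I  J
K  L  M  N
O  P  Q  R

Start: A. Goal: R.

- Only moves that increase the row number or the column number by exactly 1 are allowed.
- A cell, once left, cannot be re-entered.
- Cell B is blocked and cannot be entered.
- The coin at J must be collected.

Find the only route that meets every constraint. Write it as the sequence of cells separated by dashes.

A - F - H - I - J - N - R

Moves only go right or down, so the column and row indices never decrease.
Route from A: down to F, 3× right (reaching J), 2× down (reaching R) — 6 moves in all.
Check: all required cells visited.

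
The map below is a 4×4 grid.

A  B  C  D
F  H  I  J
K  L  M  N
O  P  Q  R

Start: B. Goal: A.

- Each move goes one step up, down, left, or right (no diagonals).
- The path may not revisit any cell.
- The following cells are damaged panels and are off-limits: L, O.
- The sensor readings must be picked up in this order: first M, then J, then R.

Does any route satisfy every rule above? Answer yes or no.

no

Ignoring the required order, 1 revisit-free route from B to A passes through all of M, J, and R; the waypoint orders that occur are J → R → M (1) — never M → J → R.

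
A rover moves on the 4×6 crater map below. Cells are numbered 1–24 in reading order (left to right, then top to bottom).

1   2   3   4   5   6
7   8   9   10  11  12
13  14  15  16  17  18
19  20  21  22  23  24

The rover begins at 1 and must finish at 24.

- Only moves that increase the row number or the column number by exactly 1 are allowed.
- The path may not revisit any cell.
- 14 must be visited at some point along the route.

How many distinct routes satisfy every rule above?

A right/down-only route from 1 to 24 makes exactly 3 down-moves and 5 right-moves in some order.
With no other constraints that would be C(8,3) = 56 routes.
Split at 14 and multiply the segment counts: 1→14: 3; 14→24: 5; product = 15.
That gives 15 routes.

15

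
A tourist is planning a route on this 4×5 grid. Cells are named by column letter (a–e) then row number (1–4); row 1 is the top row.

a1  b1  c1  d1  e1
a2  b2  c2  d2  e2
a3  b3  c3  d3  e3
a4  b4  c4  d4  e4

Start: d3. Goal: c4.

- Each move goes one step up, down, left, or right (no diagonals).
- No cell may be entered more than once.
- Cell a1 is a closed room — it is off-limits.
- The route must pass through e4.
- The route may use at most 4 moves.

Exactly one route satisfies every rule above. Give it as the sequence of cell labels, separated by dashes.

d3 - e3 - e4 - d4 - c4

The budget equals the shortest possible length, so every move has to be on a shortest route through the required cells.
Route from d3: right 1 to e3, down 1 to e4, left 2 to c4 — 4 moves in all.
Check: all required cells visited; 4 ≤ 4 moves.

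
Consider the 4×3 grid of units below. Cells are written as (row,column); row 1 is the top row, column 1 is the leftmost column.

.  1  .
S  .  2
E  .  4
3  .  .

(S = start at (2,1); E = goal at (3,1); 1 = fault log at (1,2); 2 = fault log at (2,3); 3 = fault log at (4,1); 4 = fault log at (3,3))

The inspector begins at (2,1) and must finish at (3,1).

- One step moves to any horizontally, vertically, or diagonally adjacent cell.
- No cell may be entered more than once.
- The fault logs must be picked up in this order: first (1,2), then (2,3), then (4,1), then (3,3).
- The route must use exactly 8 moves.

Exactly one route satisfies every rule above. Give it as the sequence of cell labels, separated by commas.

The waypoints must appear in the order (1,2), (2,3), (4,1), (3,3), with no cell reused.
Route from (2,1): up-right to (1,2), down-right to (2,3), 2× down-left (reaching (4,1)), right to (4,2), up-right to (3,3), up-left to (2,2), down-left to (3,1) — 8 moves in all.
Check: order respected (1 at step 1, 2 at step 2, 3 at step 4, 4 at step 6); 8 moves as required.

(2,1), (1,2), (2,3), (3,2), (4,1), (4,2), (3,3), (2,2), (3,1)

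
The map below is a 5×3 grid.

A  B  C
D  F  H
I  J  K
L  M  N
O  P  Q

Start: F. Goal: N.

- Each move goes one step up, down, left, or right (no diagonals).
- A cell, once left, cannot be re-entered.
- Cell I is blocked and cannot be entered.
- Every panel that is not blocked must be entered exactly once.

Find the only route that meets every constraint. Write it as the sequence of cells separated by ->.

F -> D -> A -> B -> C -> H -> K -> J -> M -> L -> O -> P -> Q -> N

Need to visit all 14 open cells exactly once, starting at F and ending at N.
Cell Q has only two open neighbours (N and P), so the path must pass straight through it: one of those is the cell it's entered from and the other is where it exits.
Route from F: left to D, up to A, 2× right (reaching C), 2× down (reaching K), left to J, down to M, left to L, down to O, 2× right (reaching Q), up to N — 13 moves in all.
Check: all 14 open cells covered.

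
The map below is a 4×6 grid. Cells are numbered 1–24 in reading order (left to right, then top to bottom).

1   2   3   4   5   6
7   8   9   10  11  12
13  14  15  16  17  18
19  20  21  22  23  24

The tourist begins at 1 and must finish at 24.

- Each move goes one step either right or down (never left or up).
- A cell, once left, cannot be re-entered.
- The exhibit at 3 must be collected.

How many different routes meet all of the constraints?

20

A right/down-only route from 1 to 24 makes exactly 3 down-moves and 5 right-moves in some order.
With no other constraints that would be C(8,3) = 56 routes.
Split at 3 and multiply the segment counts: 1→3: 1; 3→24: 20; product = 20.
That gives 20 routes.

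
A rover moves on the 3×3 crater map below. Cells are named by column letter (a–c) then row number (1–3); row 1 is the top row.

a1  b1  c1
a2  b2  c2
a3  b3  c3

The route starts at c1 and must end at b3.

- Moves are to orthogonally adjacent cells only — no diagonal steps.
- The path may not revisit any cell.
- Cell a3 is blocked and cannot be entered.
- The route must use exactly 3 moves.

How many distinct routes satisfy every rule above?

3

Need simple routes of exactly 3 moves from c1 to b3 (Manhattan distance 3, so 0 moves are spent on a detour and 0 undoing it).
Enumerating: c1 c2 c3 b3 | c1 c2 b2 b3 | c1 b1 b2 b3.
That gives 3 routes.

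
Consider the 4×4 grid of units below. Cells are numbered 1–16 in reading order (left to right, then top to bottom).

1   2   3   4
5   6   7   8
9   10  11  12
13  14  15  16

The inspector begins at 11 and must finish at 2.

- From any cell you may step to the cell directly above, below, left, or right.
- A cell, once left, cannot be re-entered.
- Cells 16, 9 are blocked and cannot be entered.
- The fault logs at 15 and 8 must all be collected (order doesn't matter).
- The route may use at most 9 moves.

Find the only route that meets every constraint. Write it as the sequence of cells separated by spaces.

11 15 14 10 6 7 8 4 3 2

The 9-move cap with required stops at 15, 8 leaves no slack for detours.
Route from 11: down 1 to 15, left 1 to 14, up 2 to 6, right 2 to 8, up 1 to 4, left 2 to 2 — 9 moves in all.
Check: all required cells visited; 9 ≤ 9 moves.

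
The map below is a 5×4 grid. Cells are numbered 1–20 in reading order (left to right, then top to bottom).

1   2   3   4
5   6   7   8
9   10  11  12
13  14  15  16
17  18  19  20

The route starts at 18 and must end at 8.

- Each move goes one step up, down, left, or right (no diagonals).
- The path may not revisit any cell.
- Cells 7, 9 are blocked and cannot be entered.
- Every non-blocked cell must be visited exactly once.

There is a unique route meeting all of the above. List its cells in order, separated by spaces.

18 17 13 14 15 19 20 16 12 11 10 6 5 1 2 3 4 8

Need to visit all 18 open cells exactly once, starting at 18 and ending at 8.
Route from 18: left 1 to 17, up 1 to 13, right 2 to 15, down 1 to 19, right 1 to 20, up 2 to 12, left 2 to 10, up 1 to 6, left 1 to 5, up 1 to 1, right 3 to 4, down 1 to 8 — 17 moves in all.
Check: all 18 open cells covered.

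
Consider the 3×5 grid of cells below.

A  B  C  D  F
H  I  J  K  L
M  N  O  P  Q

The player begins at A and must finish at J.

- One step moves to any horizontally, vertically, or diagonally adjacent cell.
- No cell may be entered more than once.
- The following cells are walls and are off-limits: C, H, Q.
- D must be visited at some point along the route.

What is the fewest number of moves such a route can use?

Any route passes through D somewhere between A and J. Summing Chebyshev distances along the two legs (A → D → J) gives a lower bound of 3 + 1 = 4 moves.
The shortest route satisfying every rule uses 5 moves: A → I → O → K → D → J.
The no-revisit rule (legs can't share cells) pushes the minimum above the 4-move bound; an exhaustive check rules out every length from 4 to 4, leaving 5 as the minimum.

5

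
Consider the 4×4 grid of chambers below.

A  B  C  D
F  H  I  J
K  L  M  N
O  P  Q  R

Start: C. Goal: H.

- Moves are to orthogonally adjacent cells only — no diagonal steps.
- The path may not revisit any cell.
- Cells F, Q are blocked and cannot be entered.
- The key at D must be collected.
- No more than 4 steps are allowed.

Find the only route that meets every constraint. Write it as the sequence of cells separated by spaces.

The budget equals the shortest possible length, so every move has to be on a shortest route through the required cells.
Route from C: right to D, down to J, 2× left (reaching H) — 4 moves in all.
Check: all required cells visited; 4 ≤ 4 moves.

C D J I H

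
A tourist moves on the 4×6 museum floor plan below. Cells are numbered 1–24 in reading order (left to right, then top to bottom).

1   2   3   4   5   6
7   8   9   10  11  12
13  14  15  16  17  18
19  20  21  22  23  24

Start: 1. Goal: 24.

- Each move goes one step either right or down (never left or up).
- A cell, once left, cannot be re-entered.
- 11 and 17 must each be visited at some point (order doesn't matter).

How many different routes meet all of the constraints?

10

A right/down-only route from 1 to 24 makes exactly 3 down-moves and 5 right-moves in some order.
With no other constraints that would be C(8,3) = 56 routes.
A monotone route can only reach the required cells in the order 11, 17, so split there and multiply the segment counts: 1→11: 5; 11→17: 1; 17→24: 2; product = 10.
That gives 10 routes.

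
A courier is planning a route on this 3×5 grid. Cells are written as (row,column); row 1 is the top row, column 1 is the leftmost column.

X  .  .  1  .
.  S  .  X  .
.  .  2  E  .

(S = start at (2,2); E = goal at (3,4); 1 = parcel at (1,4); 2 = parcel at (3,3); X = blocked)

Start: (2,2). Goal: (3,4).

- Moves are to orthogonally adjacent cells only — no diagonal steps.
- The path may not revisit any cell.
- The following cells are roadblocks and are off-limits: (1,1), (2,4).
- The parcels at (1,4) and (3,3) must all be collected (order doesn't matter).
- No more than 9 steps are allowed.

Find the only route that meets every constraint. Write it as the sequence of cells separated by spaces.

Any route must reach (1,4) and (3,3) and still end at (3,4) within 9 moves, so the order of the required stops is forced.
Route from (2,2): down 1 to (3,2), right 1 to (3,3), up 2 to (1,3), right 2 to (1,5), down 2 to (3,5), left 1 to (3,4) — 9 moves in all.
Check: all required cells visited; 9 ≤ 9 moves.

(2,2) (3,2) (3,3) (2,3) (1,3) (1,4) (1,5) (2,5) (3,5) (3,4)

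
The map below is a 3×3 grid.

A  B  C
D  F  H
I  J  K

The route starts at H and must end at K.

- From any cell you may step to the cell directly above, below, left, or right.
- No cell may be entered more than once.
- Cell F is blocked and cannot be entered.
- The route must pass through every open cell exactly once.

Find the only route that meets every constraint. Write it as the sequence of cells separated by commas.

Need to visit all 8 open cells exactly once, starting at H and ending at K.
Cell I has only two open neighbours (D and J), so the path must pass straight through it: one of those is the cell it's entered from and the other is where it exits.
Route from H: up 1 to C, left 2 to A, down 2 to I, right 2 to K — 7 moves in all.
Check: all 8 open cells covered.

H, C, B, A, D, I, J, K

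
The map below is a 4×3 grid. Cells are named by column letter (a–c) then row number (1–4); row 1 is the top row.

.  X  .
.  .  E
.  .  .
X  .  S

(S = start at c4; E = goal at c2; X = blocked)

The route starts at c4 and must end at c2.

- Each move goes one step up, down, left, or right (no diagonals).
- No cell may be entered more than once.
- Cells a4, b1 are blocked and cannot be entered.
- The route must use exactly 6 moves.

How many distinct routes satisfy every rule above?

2

Need simple routes of exactly 6 moves from c4 to c2 (Manhattan distance 2, so 2 moves are spent on a detour and 2 undoing it).
Enumerating: c4 c3 b3 a3 a2 b2 c2 | c4 b4 b3 a3 a2 b2 c2.
That gives 2 routes.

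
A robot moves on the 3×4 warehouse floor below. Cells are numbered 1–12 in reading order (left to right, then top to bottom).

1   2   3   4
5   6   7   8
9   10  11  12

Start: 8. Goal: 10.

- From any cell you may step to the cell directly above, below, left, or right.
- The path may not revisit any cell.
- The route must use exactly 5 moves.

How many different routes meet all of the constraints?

6

Need simple routes of exactly 5 moves from 8 to 10 (Manhattan distance 3, so 1 moves are spent on a detour and 1 undoing it).
Enumerating: 8 4 3 7 11 10 | 8 4 3 7 6 10 | 8 4 3 2 6 10 | 8 12 11 7 6 10 | 8 7 3 2 6 10 | 8 7 6 5 9 10.
That gives 6 routes.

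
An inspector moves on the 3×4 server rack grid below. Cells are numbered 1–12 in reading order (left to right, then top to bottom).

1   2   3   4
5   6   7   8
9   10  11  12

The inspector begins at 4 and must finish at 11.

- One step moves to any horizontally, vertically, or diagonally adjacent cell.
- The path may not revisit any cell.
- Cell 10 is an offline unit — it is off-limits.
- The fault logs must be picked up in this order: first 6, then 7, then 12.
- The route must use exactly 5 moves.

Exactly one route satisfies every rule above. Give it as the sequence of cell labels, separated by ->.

The waypoints must appear in the order 6, 7, 12, with no cell reused.
Route from 4: left 1 to 3, down-left 1 to 6, right 1 to 7, down-right 1 to 12, left 1 to 11 — 5 moves in all.
Check: order respected (6 at step 2, 7 at step 3, 12 at step 4); 5 moves as required.

4 -> 3 -> 6 -> 7 -> 12 -> 11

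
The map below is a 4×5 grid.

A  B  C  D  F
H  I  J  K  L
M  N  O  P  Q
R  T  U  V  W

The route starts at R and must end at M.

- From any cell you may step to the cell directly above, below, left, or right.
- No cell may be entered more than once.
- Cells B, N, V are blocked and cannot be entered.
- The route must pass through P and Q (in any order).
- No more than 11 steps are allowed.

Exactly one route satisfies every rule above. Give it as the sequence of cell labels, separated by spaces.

The budget equals the shortest possible length, so every move has to be on a shortest route through the required cells.
Route from R: 2× right (reaching U), up to O, 2× right (reaching Q), up to L, 4× left (reaching H), down to M — 11 moves in all.
Check: all required cells visited; 11 ≤ 11 moves.

R T U O P Q L K J I H M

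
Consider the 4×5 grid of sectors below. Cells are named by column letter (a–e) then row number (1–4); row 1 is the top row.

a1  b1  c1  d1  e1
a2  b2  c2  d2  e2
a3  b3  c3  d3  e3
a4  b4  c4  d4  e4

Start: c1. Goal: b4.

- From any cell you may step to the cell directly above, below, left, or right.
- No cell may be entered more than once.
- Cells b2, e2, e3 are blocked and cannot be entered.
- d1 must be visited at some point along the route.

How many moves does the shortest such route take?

Any route passes through d1 somewhere between c1 and b4. Summing Manhattan distances along the two legs (c1 → d1 → b4) gives a lower bound of 1 + 5 = 6 moves.
A route of 6 moves achieves this: c1 → d1 → d2 → d3 → d4 → c4 → b4.
Since 6 matches the lower bound, it is optimal.

6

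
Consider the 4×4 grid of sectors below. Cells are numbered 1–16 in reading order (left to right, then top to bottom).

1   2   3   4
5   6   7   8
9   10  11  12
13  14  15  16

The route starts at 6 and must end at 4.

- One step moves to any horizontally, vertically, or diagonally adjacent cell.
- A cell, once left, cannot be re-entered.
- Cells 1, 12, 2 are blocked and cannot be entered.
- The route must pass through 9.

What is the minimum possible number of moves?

4

Any route passes through 9 somewhere between 6 and 4. Summing Chebyshev distances along the two legs (6 → 9 → 4) gives a lower bound of 1 + 3 = 4 moves.
A route of 4 moves achieves this: 6 → 9 → 10 → 7 → 4.
Since 4 matches the lower bound, it is optimal.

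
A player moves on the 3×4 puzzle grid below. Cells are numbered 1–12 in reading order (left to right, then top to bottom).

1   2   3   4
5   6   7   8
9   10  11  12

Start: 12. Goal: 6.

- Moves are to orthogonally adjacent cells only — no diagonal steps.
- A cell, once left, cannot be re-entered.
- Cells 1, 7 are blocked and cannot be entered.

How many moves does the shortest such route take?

The Manhattan distance from 12 to 6 is |3−2| + |4−2| = 3, so at least 3 moves are needed.
A route of 3 moves achieves this: 12 → 11 → 10 → 6.
Since 3 matches the lower bound, it is optimal.

3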